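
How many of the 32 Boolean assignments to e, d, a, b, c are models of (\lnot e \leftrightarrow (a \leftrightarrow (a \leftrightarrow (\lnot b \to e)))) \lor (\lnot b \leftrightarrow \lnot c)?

Initial set: {((\lnot e \leftrightarrow (a \leftrightarrow (a \leftrightarrow (\lnot b \to e)))) \lor (\lnot b \leftrightarrow \lnot c))}.
((\lnot e \leftrightarrow (a \leftrightarrow (a \leftrightarrow (\lnot b \to e)))) \lor (\lnot b \leftrightarrow \lnot c)): β-rule — branch into (\lnot e \leftrightarrow (a \leftrightarrow (a \leftrightarrow (\lnot b \to e))))  //  (\lnot b \leftrightarrow \lnot c).
  branch 1 (add (\lnot e \leftrightarrow (a \leftrightarrow (a \leftrightarrow (\lnot b \to e))))):
    (\lnot e \leftrightarrow (a \leftrightarrow (a \leftrightarrow (\lnot b \to e)))): β-rule — branch into \lnot e, (a \leftrightarrow (a \leftrightarrow (\lnot b \to e)))  //  \lnot \lnot e, \lnot (a \leftrightarrow (a \leftrightarrow (\lnot b \to e))).
      branch 1.1 (add \lnot e, (a \leftrightarrow (a \leftrightarrow (\lnot b \to e)))):
        (a \leftrightarrow (a \leftrightarrow (\lnot b \to e))): β-rule — branch into a, (a \leftrightarrow (\lnot b \to e))  //  \lnot a, \lnot (a \leftrightarrow (\lnot b \to e)).
          branch 1.1.1 (add a, (a \leftrightarrow (\lnot b \to e))):
            (a \leftrightarrow (\lnot b \to e)): β-rule — branch into a, (\lnot b \to e)  //  \lnot a, \lnot (\lnot b \to e).
              branch 1.1.1.1 (add a, (\lnot b \to e)):
                (\lnot b \to e): β-rule — branch into \lnot \lnot b  //  e.
                  branch 1.1.1.1.1 (add \lnot \lnot b):
                    ○ open, literals {a=1, b=1, e=0}.
                  branch 1.1.1.1.2 (add e):
                    × closes — contains both e and \lnot e.
              branch 1.1.1.2 (add \lnot a, \lnot (\lnot b \to e)):
                × closes — contains both a and \lnot a.
          branch 1.1.2 (add \lnot a, \lnot (a \leftrightarrow (\lnot b \to e))):
            \lnot (a \leftrightarrow (\lnot b \to e)): β-rule — branch into a, \lnot (\lnot b \to e)  //  \lnot a, (\lnot b \to e).
              branch 1.1.2.1 (add a, \lnot (\lnot b \to e)):
                × closes — contains both a and \lnot a.
              branch 1.1.2.2 (add \lnot a, (\lnot b \to e)):
                (\lnot b \to e): β-rule — branch into \lnot \lnot b  //  e.
                  branch 1.1.2.2.1 (add \lnot \lnot b):
                    ○ open, literals {a=0, b=1, e=0}.
                  branch 1.1.2.2.2 (add e):
                    × closes — contains both e and \lnot e.
      branch 1.2 (add \lnot \lnot e, \lnot (a \leftrightarrow (a \leftrightarrow (\lnot b \to e)))):
        \lnot (a \leftrightarrow (a \leftrightarrow (\lnot b \to e))): β-rule — branch into a, \lnot (a \leftrightarrow (\lnot b \to e))  //  \lnot a, (a \leftrightarrow (\lnot b \to e)).
          branch 1.2.1 (add a, \lnot (a \leftrightarrow (\lnot b \to e))):
            \lnot (a \leftrightarrow (\lnot b \to e)): β-rule — branch into a, \lnot (\lnot b \to e)  //  \lnot a, (\lnot b \to e).
              branch 1.2.1.1 (add a, \lnot (\lnot b \to e)):
                \lnot (\lnot b \to e): α-rule — add \lnot b, \lnot e.
                × closes — contains both e and \lnot e.
              branch 1.2.1.2 (add \lnot a, (\lnot b \to e)):
                × closes — contains both a and \lnot a.
          branch 1.2.2 (add \lnot a, (a \leftrightarrow (\lnot b \to e))):
            (a \leftrightarrow (\lnot b \to e)): β-rule — branch into a, (\lnot b \to e)  //  \lnot a, \lnot (\lnot b \to e).
              branch 1.2.2.1 (add a, (\lnot b \to e)):
                × closes — contains both a and \lnot a.
              branch 1.2.2.2 (add \lnot a, \lnot (\lnot b \to e)):
                \lnot (\lnot b \to e): α-rule — add \lnot b, \lnot e.
                × closes — contains both e and \lnot e.
  branch 2 (add (\lnot b \leftrightarrow \lnot c)):
    (\lnot b \leftrightarrow \lnot c): β-rule — branch into \lnot b, \lnot c  //  \lnot \lnot b, \lnot \lnot c.
      branch 2.1 (add \lnot b, \lnot c):
        ○ open, literals {b=0, c=0}.
      branch 2.2 (add \lnot \lnot b, \lnot \lnot c):
        ○ open, literals {b=1, c=1}.
8 branches closed, 4 open.
Each open branch fixes some atoms; the unmentioned ones are free. Counting distinct full assignments: branch {a=1, b=1, e=0} (d, c) contributes 4 new; branch {a=0, b=1, e=0} (d, c) contributes 4 new; branch {b=0, c=0} (e, d, a) contributes 8 new; branch {b=1, c=1} (e, d, a) contributes 4 new. Total: 20.

20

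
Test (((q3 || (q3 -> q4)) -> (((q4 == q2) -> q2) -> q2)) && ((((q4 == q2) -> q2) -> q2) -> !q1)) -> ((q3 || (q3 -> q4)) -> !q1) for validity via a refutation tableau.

Valid

Assume the negation and expand:
Initial set: {!((((q3 || (q3 -> q4)) -> (((q4 == q2) -> q2) -> q2)) && ((((q4 == q2) -> q2) -> q2) -> !q1)) -> ((q3 || (q3 -> q4)) -> !q1))}.
!((((q3 || (q3 -> q4)) -> (((q4 == q2) -> q2) -> q2)) && ((((q4 == q2) -> q2) -> q2) -> !q1)) -> ((q3 || (q3 -> q4)) -> !q1)): α-rule — add (((q3 || (q3 -> q4)) -> (((q4 == q2) -> q2) -> q2)) && ((((q4 == q2) -> q2) -> q2) -> !q1)), !((q3 || (q3 -> q4)) -> !q1).
(((q3 || (q3 -> q4)) -> (((q4 == q2) -> q2) -> q2)) && ((((q4 == q2) -> q2) -> q2) -> !q1)): α-rule — add ((q3 || (q3 -> q4)) -> (((q4 == q2) -> q2) -> q2)), ((((q4 == q2) -> q2) -> q2) -> !q1).
!((q3 || (q3 -> q4)) -> !q1): α-rule — add (q3 || (q3 -> q4)), !!q1.
((q3 || (q3 -> q4)) -> (((q4 == q2) -> q2) -> q2)): β-rule — branch into !(q3 || (q3 -> q4))  //  (((q4 == q2) -> q2) -> q2).
  branch 1 (add !(q3 || (q3 -> q4))):
    !(q3 || (q3 -> q4)): α-rule — add !q3, !(q3 -> q4).
    !(q3 -> q4): α-rule — add q3, !q4.
    × closes — contains both q3 and !q3.
  branch 2 (add (((q4 == q2) -> q2) -> q2)):
    ((((q4 == q2) -> q2) -> q2) -> !q1): β-rule — branch into !(((q4 == q2) -> q2) -> q2)  //  !q1.
      branch 2.1 (add !(((q4 == q2) -> q2) -> q2)):
        !(((q4 == q2) -> q2) -> q2): α-rule — add ((q4 == q2) -> q2), !q2.
        (q3 || (q3 -> q4)): β-rule — branch into q3  //  (q3 -> q4).
          branch 2.1.1 (add q3):
            (((q4 == q2) -> q2) -> q2): β-rule — branch into !((q4 == q2) -> q2)  //  q2.
              branch 2.1.1.1 (add !((q4 == q2) -> q2)):
                !((q4 == q2) -> q2): α-rule — add (q4 == q2), !q2.
                ((q4 == q2) -> q2): β-rule — branch into !(q4 == q2)  //  q2.
                  branch 2.1.1.1.1 (add !(q4 == q2)):
                    (q4 == q2): β-rule — branch into q4, q2  //  !q4, !q2.
                      branch 2.1.1.1.1.1 (add q4, q2):
                        × closes — contains both q2 and !q2.
                      branch 2.1.1.1.1.2 (add !q4, !q2):
                        !(q4 == q2): β-rule — branch into q4, !q2  //  !q4, q2.
                          branch 2.1.1.1.1.2.1 (add q4, !q2):
                            × closes — contains both q4 and !q4.
                          branch 2.1.1.1.1.2.2 (add !q4, q2):
                            × closes — contains both q2 and !q2.
                  branch 2.1.1.1.2 (add q2):
                    × closes — contains both q2 and !q2.
              branch 2.1.1.2 (add q2):
                × closes — contains both q2 and !q2.
          branch 2.1.2 (add (q3 -> q4)):
            (((q4 == q2) -> q2) -> q2): β-rule — branch into !((q4 == q2) -> q2)  //  q2.
              branch 2.1.2.1 (add !((q4 == q2) -> q2)):
                !((q4 == q2) -> q2): α-rule — add (q4 == q2), !q2.
                ((q4 == q2) -> q2): β-rule — branch into !(q4 == q2)  //  q2.
                  branch 2.1.2.1.1 (add !(q4 == q2)):
                    (q3 -> q4): β-rule — branch into !q3  //  q4.
                      branch 2.1.2.1.1.1 (add !q3):
                        (q4 == q2): β-rule — branch into q4, q2  //  !q4, !q2.
                          branch 2.1.2.1.1.1.1 (add q4, q2):
                            × closes — contains both q2 and !q2.
                          branch 2.1.2.1.1.1.2 (add !q4, !q2):
                            !(q4 == q2): β-rule — branch into q4, !q2  //  !q4, q2.
                              branch 2.1.2.1.1.1.2.1 (add q4, !q2):
                                × closes — contains both q4 and !q4.
                              branch 2.1.2.1.1.1.2.2 (add !q4, q2):
                                × closes — contains both q2 and !q2.
                      branch 2.1.2.1.1.2 (add q4):
                        (q4 == q2): β-rule — branch into q4, q2  //  !q4, !q2.
                          branch 2.1.2.1.1.2.1 (add q4, q2):
                            × closes — contains both q2 and !q2.
                          branch 2.1.2.1.1.2.2 (add !q4, !q2):
                            × closes — contains both q4 and !q4.
                  branch 2.1.2.1.2 (add q2):
                    × closes — contains both q2 and !q2.
              branch 2.1.2.2 (add q2):
                × closes — contains both q2 and !q2.
      branch 2.2 (add !q1):
        × closes — contains both q1 and !q1.
All 14 branches close.
Every branch closed, so the negation is unsatisfiable and the formula is valid.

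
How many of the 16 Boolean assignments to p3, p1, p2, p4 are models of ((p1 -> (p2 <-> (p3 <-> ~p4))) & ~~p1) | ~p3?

Initial set: {(((p1 -> (p2 <-> (p3 <-> ~p4))) & ~~p1) | ~p3)}.
(((p1 -> (p2 <-> (p3 <-> ~p4))) & ~~p1) | ~p3): β-rule — branch into ((p1 -> (p2 <-> (p3 <-> ~p4))) & ~~p1)  //  ~p3.
  branch 1 (add ((p1 -> (p2 <-> (p3 <-> ~p4))) & ~~p1)):
    ((p1 -> (p2 <-> (p3 <-> ~p4))) & ~~p1): α-rule — add (p1 -> (p2 <-> (p3 <-> ~p4))), ~~p1.
    ~~p1: drop double negation, giving p1.
    (p1 -> (p2 <-> (p3 <-> ~p4))): β-rule — branch into ~p1  //  (p2 <-> (p3 <-> ~p4)).
      branch 1.1 (add ~p1):
        × closes — contains both p1 and ~p1.
      branch 1.2 (add (p2 <-> (p3 <-> ~p4))):
        (p2 <-> (p3 <-> ~p4)): β-rule — branch into p2, (p3 <-> ~p4)  //  ~p2, ~(p3 <-> ~p4).
          branch 1.2.1 (add p2, (p3 <-> ~p4)):
            (p3 <-> ~p4): β-rule — branch into p3, ~p4  //  ~p3, ~~p4.
              branch 1.2.1.1 (add p3, ~p4):
                ○ open, literals {p1=true, p2=true, p3=true, p4=false}.
              branch 1.2.1.2 (add ~p3, ~~p4):
                ○ open, literals {p1=true, p2=true, p3=false, p4=true}.
          branch 1.2.2 (add ~p2, ~(p3 <-> ~p4)):
            ~(p3 <-> ~p4): β-rule — branch into p3, ~~p4  //  ~p3, ~p4.
              branch 1.2.2.1 (add p3, ~~p4):
                ○ open, literals {p1=true, p2=false, p3=true, p4=true}.
              branch 1.2.2.2 (add ~p3, ~p4):
                ○ open, literals {p1=true, p2=false, p3=false, p4=false}.
  branch 2 (add ~p3):
    ○ open, literals {p3=false}.
1 branch closed, 5 open.
Each open branch fixes some atoms; the unmentioned ones are free. Counting distinct full assignments: branch {p1=true, p2=true, p3=true, p4=false} (none free) contributes 1 new; branch {p1=true, p2=true, p3=false, p4=true} (none free) contributes 1 new; branch {p1=true, p2=false, p3=true, p4=true} (none free) contributes 1 new; branch {p1=true, p2=false, p3=false, p4=false} (none free) contributes 1 new; branch {p3=false} (p1, p2, p4) contributes 6 new. Total: 10.

10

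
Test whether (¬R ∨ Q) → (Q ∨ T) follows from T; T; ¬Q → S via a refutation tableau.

Initial set: {T; T; (¬Q → S); ¬((¬R ∨ Q) → (Q ∨ T))}.
¬((¬R ∨ Q) → (Q ∨ T)): α-rule — add (¬R ∨ Q), ¬(Q ∨ T).
¬(Q ∨ T): α-rule — add ¬Q, ¬T.
× closes — contains both T and ¬T.
All 1 branch closes.
Every branch closed, so the premises entail the conclusion.

Yes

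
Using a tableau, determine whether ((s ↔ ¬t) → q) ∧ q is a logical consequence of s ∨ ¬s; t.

No

Initial set: {(s ∨ ¬s); t; ¬(((s ↔ ¬t) → q) ∧ q)}.
(s ∨ ¬s): β-rule — branch into s  //  ¬s.
  branch 1 (add s):
    ¬(((s ↔ ¬t) → q) ∧ q): β-rule — branch into ¬((s ↔ ¬t) → q)  //  ¬q.
      branch 1.1 (add ¬((s ↔ ¬t) → q)):
        ¬((s ↔ ¬t) → q): α-rule — add (s ↔ ¬t), ¬q.
        (s ↔ ¬t): β-rule — branch into s, ¬t  //  ¬s, ¬¬t.
          branch 1.1.1 (add s, ¬t):
            × closes — contains both t and ¬t.
          branch 1.1.2 (add ¬s, ¬¬t):
            × closes — contains both s and ¬s.
      branch 1.2 (add ¬q):
        ○ open, literals {q=false, s=true, t=true}.
  branch 2 (add ¬s):
    ¬(((s ↔ ¬t) → q) ∧ q): β-rule — branch into ¬((s ↔ ¬t) → q)  //  ¬q.
      branch 2.1 (add ¬((s ↔ ¬t) → q)):
        ¬((s ↔ ¬t) → q): α-rule — add (s ↔ ¬t), ¬q.
        (s ↔ ¬t): β-rule — branch into s, ¬t  //  ¬s, ¬¬t.
          branch 2.1.1 (add s, ¬t):
            × closes — contains both s and ¬s.
          branch 2.1.2 (add ¬s, ¬¬t):
            ○ open, literals {q=false, s=false, t=true}.
      branch 2.2 (add ¬q):
        ○ open, literals {q=false, s=false, t=true}.
3 branches closed, 3 open.
An open branch gives a countermodel: q=false, s=true, t=true (unmentioned atoms arbitrary); the premises hold there but the conclusion fails.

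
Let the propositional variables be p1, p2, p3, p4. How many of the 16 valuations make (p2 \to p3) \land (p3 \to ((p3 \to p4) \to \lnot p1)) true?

Initial set: {((p2 \to p3) \land (p3 \to ((p3 \to p4) \to \lnot p1)))}.
((p2 \to p3) \land (p3 \to ((p3 \to p4) \to \lnot p1))): α-rule — add (p2 \to p3), (p3 \to ((p3 \to p4) \to \lnot p1)).
(p2 \to p3): β-rule — branch into \lnot p2  //  p3.
  branch 1 (add \lnot p2):
    (p3 \to ((p3 \to p4) \to \lnot p1)): β-rule — branch into \lnot p3  //  ((p3 \to p4) \to \lnot p1).
      branch 1.1 (add \lnot p3):
        ○ open, literals {p2=false, p3=false}.
      branch 1.2 (add ((p3 \to p4) \to \lnot p1)):
        ((p3 \to p4) \to \lnot p1): β-rule — branch into \lnot (p3 \to p4)  //  \lnot p1.
          branch 1.2.1 (add \lnot (p3 \to p4)):
            \lnot (p3 \to p4): α-rule — add p3, \lnot p4.
            ○ open, literals {p2=false, p3=true, p4=false}.
          branch 1.2.2 (add \lnot p1):
            ○ open, literals {p1=false, p2=false}.
  branch 2 (add p3):
    (p3 \to ((p3 \to p4) \to \lnot p1)): β-rule — branch into \lnot p3  //  ((p3 \to p4) \to \lnot p1).
      branch 2.1 (add \lnot p3):
        × closes — contains both p3 and \lnot p3.
      branch 2.2 (add ((p3 \to p4) \to \lnot p1)):
        ((p3 \to p4) \to \lnot p1): β-rule — branch into \lnot (p3 \to p4)  //  \lnot p1.
          branch 2.2.1 (add \lnot (p3 \to p4)):
            \lnot (p3 \to p4): α-rule — add p3, \lnot p4.
            ○ open, literals {p3=true, p4=false}.
          branch 2.2.2 (add \lnot p1):
            ○ open, literals {p1=false, p3=true}.
1 branch closed, 5 open.
Each open branch fixes some atoms; the unmentioned ones are free. Counting distinct full assignments: branch {p2=false, p3=false} (p1, p4) contributes 4 new; branch {p2=false, p3=true, p4=false} (p1) contributes 2 new; branch {p1=false, p2=false} (p3, p4) contributes 1 new; branch {p3=true, p4=false} (p1, p2) contributes 2 new; branch {p1=false, p3=true} (p2, p4) contributes 1 new. Total: 10.

10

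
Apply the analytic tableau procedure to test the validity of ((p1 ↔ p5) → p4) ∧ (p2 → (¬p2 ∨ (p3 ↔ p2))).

Assume the negation and expand:
Initial set: {F (((p1 ↔ p5) → p4) ∧ (p2 → (¬p2 ∨ (p3 ↔ p2))))}.
F (((p1 ↔ p5) → p4) ∧ (p2 → (¬p2 ∨ (p3 ↔ p2)))): β-rule — branch into F ((p1 ↔ p5) → p4)  //  F (p2 → (¬p2 ∨ (p3 ↔ p2))).
  branch 1 (add F ((p1 ↔ p5) → p4)):
    F ((p1 ↔ p5) → p4): α-rule — add T (p1 ↔ p5), F p4.
    T (p1 ↔ p5): β-rule — branch into T p1, T p5  //  F p1, F p5.
      branch 1.1 (add T p1, T p5):
        ○ open, literals {p1=true, p4=false, p5=true}.
      branch 1.2 (add F p1, F p5):
        ○ open, literals {p1=false, p4=false, p5=false}.
  branch 2 (add F (p2 → (¬p2 ∨ (p3 ↔ p2)))):
    F (p2 → (¬p2 ∨ (p3 ↔ p2))): α-rule — add T p2, F (¬p2 ∨ (p3 ↔ p2)).
    F (¬p2 ∨ (p3 ↔ p2)): α-rule — add F ¬p2, F (p3 ↔ p2).
    F (p3 ↔ p2): β-rule — branch into T p3, F p2  //  F p3, T p2.
      branch 2.1 (add T p3, F p2):
        × closes — contains both p2 and ¬p2.
      branch 2.2 (add F p3, T p2):
        ○ open, literals {p2=true, p3=false}.
1 branch closed, 3 open.
An open branch gives a countermodel: p1=true, p4=false, p5=true (unmentioned atoms arbitrary); under it the original formula is false.

Not valid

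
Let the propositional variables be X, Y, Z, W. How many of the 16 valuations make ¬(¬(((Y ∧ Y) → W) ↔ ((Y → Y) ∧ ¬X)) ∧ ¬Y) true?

Initial set: {T ¬(¬(((Y ∧ Y) → W) ↔ ((Y → Y) ∧ ¬X)) ∧ ¬Y)}.
T ¬(¬(((Y ∧ Y) → W) ↔ ((Y → Y) ∧ ¬X)) ∧ ¬Y): β-rule — branch into F ¬(((Y ∧ Y) → W) ↔ ((Y → Y) ∧ ¬X))  //  F ¬Y.
  branch 1 (add F ¬(((Y ∧ Y) → W) ↔ ((Y → Y) ∧ ¬X))):
    F ¬(((Y ∧ Y) → W) ↔ ((Y → Y) ∧ ¬X)): β-rule — branch into T ((Y ∧ Y) → W), T ((Y → Y) ∧ ¬X)  //  F ((Y ∧ Y) → W), F ((Y → Y) ∧ ¬X).
      branch 1.1 (add T ((Y ∧ Y) → W), T ((Y → Y) ∧ ¬X)):
        T ((Y → Y) ∧ ¬X): α-rule — add T (Y → Y), T ¬X.
        T ((Y ∧ Y) → W): β-rule — branch into F (Y ∧ Y)  //  T W.
          branch 1.1.1 (add F (Y ∧ Y)):
            T (Y → Y): β-rule — branch into F Y  //  T Y.
              branch 1.1.1.1 (add F Y):
                F (Y ∧ Y): β-rule — branch into F Y  //  F Y.
                  branch 1.1.1.1.1 (add F Y):
                    ○ open, literals {X=F, Y=F}.
                  branch 1.1.1.1.2 (add F Y):
                    ○ open, literals {X=F, Y=F}.
              branch 1.1.1.2 (add T Y):
                F (Y ∧ Y): β-rule — branch into F Y  //  F Y.
                  branch 1.1.1.2.1 (add F Y):
                    × closes — contains both Y and ¬Y.
                  branch 1.1.1.2.2 (add F Y):
                    × closes — contains both Y and ¬Y.
          branch 1.1.2 (add T W):
            T (Y → Y): β-rule — branch into F Y  //  T Y.
              branch 1.1.2.1 (add F Y):
                ○ open, literals {W=T, X=F, Y=F}.
              branch 1.1.2.2 (add T Y):
                ○ open, literals {W=T, X=F, Y=T}.
      branch 1.2 (add F ((Y ∧ Y) → W), F ((Y → Y) ∧ ¬X)):
        F ((Y ∧ Y) → W): α-rule — add T (Y ∧ Y), F W.
        T (Y ∧ Y): α-rule — add T Y, T Y.
        F ((Y → Y) ∧ ¬X): β-rule — branch into F (Y → Y)  //  F ¬X.
          branch 1.2.1 (add F (Y → Y)):
            F (Y → Y): α-rule — add T Y, F Y.
            × closes — contains both Y and ¬Y.
          branch 1.2.2 (add F ¬X):
            ○ open, literals {W=F, X=T, Y=T}.
  branch 2 (add F ¬Y):
    ○ open, literals {Y=T}.
3 branches closed, 6 open.
Each open branch fixes some atoms; the unmentioned ones are free. Counting distinct full assignments: branch {X=F, Y=F} (Z, W) contributes 4 new; branch {X=F, Y=F} (Z, W) contributes 0 new; branch {W=T, X=F, Y=F} (Z) contributes 0 new; branch {W=T, X=F, Y=T} (Z) contributes 2 new; branch {W=F, X=T, Y=T} (Z) contributes 2 new; branch {Y=T} (X, Z, W) contributes 4 new. Total: 12.

12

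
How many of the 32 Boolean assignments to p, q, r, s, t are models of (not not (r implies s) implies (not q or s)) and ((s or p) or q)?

24

Initial set: {((not not (r implies s) implies (not q or s)) and ((s or p) or q))}.
((not not (r implies s) implies (not q or s)) and ((s or p) or q)): α-rule — add (not not (r implies s) implies (not q or s)), ((s or p) or q).
(not not (r implies s) implies (not q or s)): β-rule — branch into not not not (r implies s)  //  (not q or s).
  branch 1 (add not not not (r implies s)):
    not not not (r implies s): drop double negation, giving not (r implies s).
    not (r implies s): α-rule — add r, not s.
    ((s or p) or q): β-rule — branch into (s or p)  //  q.
      branch 1.1 (add (s or p)):
        (s or p): β-rule — branch into s  //  p.
          branch 1.1.1 (add s):
            × closes — contains both s and not s.
          branch 1.1.2 (add p):
            ○ open, literals {p=true, r=true, s=false}.
      branch 1.2 (add q):
        ○ open, literals {q=true, r=true, s=false}.
  branch 2 (add (not q or s)):
    ((s or p) or q): β-rule — branch into (s or p)  //  q.
      branch 2.1 (add (s or p)):
        (not q or s): β-rule — branch into not q  //  s.
          branch 2.1.1 (add not q):
            (s or p): β-rule — branch into s  //  p.
              branch 2.1.1.1 (add s):
                ○ open, literals {q=false, s=true}.
              branch 2.1.1.2 (add p):
                ○ open, literals {p=true, q=false}.
          branch 2.1.2 (add s):
            (s or p): β-rule — branch into s  //  p.
              branch 2.1.2.1 (add s):
                ○ open, literals {s=true}.
              branch 2.1.2.2 (add p):
                ○ open, literals {p=true, s=true}.
      branch 2.2 (add q):
        (not q or s): β-rule — branch into not q  //  s.
          branch 2.2.1 (add not q):
            × closes — contains both q and not q.
          branch 2.2.2 (add s):
            ○ open, literals {q=true, s=true}.
2 branches closed, 7 open.
Each open branch fixes some atoms; the unmentioned ones are free. Counting distinct full assignments: branch {p=true, r=true, s=false} (q, t) contributes 4 new; branch {q=true, r=true, s=false} (p, t) contributes 2 new; branch {q=false, s=true} (p, r, t) contributes 8 new; branch {p=true, q=false} (r, s, t) contributes 2 new; branch {s=true} (p, q, r, t) contributes 8 new; branch {p=true, s=true} (q, r, t) contributes 0 new; branch {q=true, s=true} (p, r, t) contributes 0 new. Total: 24.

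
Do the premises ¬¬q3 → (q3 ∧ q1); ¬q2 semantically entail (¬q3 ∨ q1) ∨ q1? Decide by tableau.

Initial set: {T (¬¬q3 → (q3 ∧ q1)); T ¬q2; F ((¬q3 ∨ q1) ∨ q1)}.
F ((¬q3 ∨ q1) ∨ q1): α-rule — add F (¬q3 ∨ q1), F q1.
F (¬q3 ∨ q1): α-rule — add F ¬q3, F q1.
T (¬¬q3 → (q3 ∧ q1)): β-rule — branch into F ¬¬q3  //  T (q3 ∧ q1).
  branch 1 (add F ¬¬q3):
    F ¬¬q3: drop double negation, giving F q3.
    × closes — contains both q3 and ¬q3.
  branch 2 (add T (q3 ∧ q1)):
    T (q3 ∧ q1): α-rule — add T q3, T q1.
    × closes — contains both q1 and ¬q1.
All 2 branches close.
Every branch closed, so the premises entail the conclusion.

Yes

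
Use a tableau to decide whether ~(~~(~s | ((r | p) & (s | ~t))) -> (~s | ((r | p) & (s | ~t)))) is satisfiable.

Initial set: {~(~~(~s | ((r | p) & (s | ~t))) -> (~s | ((r | p) & (s | ~t))))}.
~(~~(~s | ((r | p) & (s | ~t))) -> (~s | ((r | p) & (s | ~t)))): α-rule — add ~~(~s | ((r | p) & (s | ~t))), ~(~s | ((r | p) & (s | ~t))).
~~(~s | ((r | p) & (s | ~t))): drop double negation, giving (~s | ((r | p) & (s | ~t))).
~(~s | ((r | p) & (s | ~t))): α-rule — add ~~s, ~((r | p) & (s | ~t)).
(~s | ((r | p) & (s | ~t))): β-rule — branch into ~s  //  ((r | p) & (s | ~t)).
  branch 1 (add ~s):
    × closes — contains both s and ~s.
  branch 2 (add ((r | p) & (s | ~t))):
    ((r | p) & (s | ~t)): α-rule — add (r | p), (s | ~t).
    ~((r | p) & (s | ~t)): β-rule — branch into ~(r | p)  //  ~(s | ~t).
      branch 2.1 (add ~(r | p)):
        ~(r | p): α-rule — add ~r, ~p.
        (r | p): β-rule — branch into r  //  p.
          branch 2.1.1 (add r):
            × closes — contains both r and ~r.
          branch 2.1.2 (add p):
            × closes — contains both p and ~p.
      branch 2.2 (add ~(s | ~t)):
        ~(s | ~t): α-rule — add ~s, ~~t.
        × closes — contains both s and ~s.
All 4 branches close.
Every branch closed; the formula is unsatisfiable.

Unsatisfiable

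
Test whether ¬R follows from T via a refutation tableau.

Initial set: {T; ¬¬R}.
○ open, literals {R=1, T=1}.
0 branches closed, 1 open.
An open branch gives a countermodel: R=1, T=1 (unmentioned atoms arbitrary); the premises hold there but the conclusion fails.

No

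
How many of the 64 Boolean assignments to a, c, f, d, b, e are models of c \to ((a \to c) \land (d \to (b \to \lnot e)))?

Initial set: {(c \to ((a \to c) \land (d \to (b \to \lnot e))))}.
(c \to ((a \to c) \land (d \to (b \to \lnot e)))): β-rule — branch into \lnot c  //  ((a \to c) \land (d \to (b \to \lnot e))).
  branch 1 (add \lnot c):
    ○ open, literals {c=false}.
  branch 2 (add ((a \to c) \land (d \to (b \to \lnot e)))):
    ((a \to c) \land (d \to (b \to \lnot e))): α-rule — add (a \to c), (d \to (b \to \lnot e)).
    (a \to c): β-rule — branch into \lnot a  //  c.
      branch 2.1 (add \lnot a):
        (d \to (b \to \lnot e)): β-rule — branch into \lnot d  //  (b \to \lnot e).
          branch 2.1.1 (add \lnot d):
            ○ open, literals {a=false, d=false}.
          branch 2.1.2 (add (b \to \lnot e)):
            (b \to \lnot e): β-rule — branch into \lnot b  //  \lnot e.
              branch 2.1.2.1 (add \lnot b):
                ○ open, literals {a=false, b=false}.
              branch 2.1.2.2 (add \lnot e):
                ○ open, literals {a=false, e=false}.
      branch 2.2 (add c):
        (d \to (b \to \lnot e)): β-rule — branch into \lnot d  //  (b \to \lnot e).
          branch 2.2.1 (add \lnot d):
            ○ open, literals {c=true, d=false}.
          branch 2.2.2 (add (b \to \lnot e)):
            (b \to \lnot e): β-rule — branch into \lnot b  //  \lnot e.
              branch 2.2.2.1 (add \lnot b):
                ○ open, literals {b=false, c=true}.
              branch 2.2.2.2 (add \lnot e):
                ○ open, literals {c=true, e=false}.
0 branches closed, 7 open.
Each open branch fixes some atoms; the unmentioned ones are free. Counting distinct full assignments: branch {c=false} (a, f, d, b, e) contributes 32 new; branch {a=false, d=false} (c, f, b, e) contributes 8 new; branch {a=false, b=false} (c, f, d, e) contributes 4 new; branch {a=false, e=false} (c, f, d, b) contributes 2 new; branch {c=true, d=false} (a, f, b, e) contributes 8 new; branch {b=false, c=true} (a, f, d, e) contributes 4 new; branch {c=true, e=false} (a, f, d, b) contributes 2 new. Total: 60.

60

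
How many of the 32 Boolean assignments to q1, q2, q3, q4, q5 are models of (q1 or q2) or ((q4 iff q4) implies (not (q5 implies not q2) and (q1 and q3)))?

24

Initial set: {((q1 or q2) or ((q4 iff q4) implies (not (q5 implies not q2) and (q1 and q3))))}.
((q1 or q2) or ((q4 iff q4) implies (not (q5 implies not q2) and (q1 and q3)))): β-rule — branch into (q1 or q2)  //  ((q4 iff q4) implies (not (q5 implies not q2) and (q1 and q3))).
  branch 1 (add (q1 or q2)):
    (q1 or q2): β-rule — branch into q1  //  q2.
      branch 1.1 (add q1):
        ○ open, literals {q1=T}.
      branch 1.2 (add q2):
        ○ open, literals {q2=T}.
  branch 2 (add ((q4 iff q4) implies (not (q5 implies not q2) and (q1 and q3)))):
    ((q4 iff q4) implies (not (q5 implies not q2) and (q1 and q3))): β-rule — branch into not (q4 iff q4)  //  (not (q5 implies not q2) and (q1 and q3)).
      branch 2.1 (add not (q4 iff q4)):
        not (q4 iff q4): β-rule — branch into q4, not q4  //  not q4, q4.
          branch 2.1.1 (add q4, not q4):
            × closes — contains both q4 and not q4.
          branch 2.1.2 (add not q4, q4):
            × closes — contains both q4 and not q4.
      branch 2.2 (add (not (q5 implies not q2) and (q1 and q3))):
        (not (q5 implies not q2) and (q1 and q3)): α-rule — add not (q5 implies not q2), (q1 and q3).
        not (q5 implies not q2): α-rule — add q5, not not q2.
        (q1 and q3): α-rule — add q1, q3.
        ○ open, literals {q1=T, q2=T, q3=T, q5=T}.
2 branches closed, 3 open.
Each open branch fixes some atoms; the unmentioned ones are free. Counting distinct full assignments: branch {q1=T} (q2, q3, q4, q5) contributes 16 new; branch {q2=T} (q1, q3, q4, q5) contributes 8 new; branch {q1=T, q2=T, q3=T, q5=T} (q4) contributes 0 new. Total: 24.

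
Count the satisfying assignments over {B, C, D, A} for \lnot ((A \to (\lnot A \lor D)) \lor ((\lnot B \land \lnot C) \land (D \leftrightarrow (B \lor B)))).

3

Initial set: {T \lnot ((A \to (\lnot A \lor D)) \lor ((\lnot B \land \lnot C) \land (D \leftrightarrow (B \lor B))))}.
T \lnot ((A \to (\lnot A \lor D)) \lor ((\lnot B \land \lnot C) \land (D \leftrightarrow (B \lor B)))): α-rule — add F (A \to (\lnot A \lor D)), F ((\lnot B \land \lnot C) \land (D \leftrightarrow (B \lor B))).
F (A \to (\lnot A \lor D)): α-rule — add T A, F (\lnot A \lor D).
F (\lnot A \lor D): α-rule — add F \lnot A, F D.
F ((\lnot B \land \lnot C) \land (D \leftrightarrow (B \lor B))): β-rule — branch into F (\lnot B \land \lnot C)  //  F (D \leftrightarrow (B \lor B)).
  branch 1 (add F (\lnot B \land \lnot C)):
    F (\lnot B \land \lnot C): β-rule — branch into F \lnot B  //  F \lnot C.
      branch 1.1 (add F \lnot B):
        ○ open, literals {A=true, B=true, D=false}.
      branch 1.2 (add F \lnot C):
        ○ open, literals {A=true, C=true, D=false}.
  branch 2 (add F (D \leftrightarrow (B \lor B))):
    F (D \leftrightarrow (B \lor B)): β-rule — branch into T D, F (B \lor B)  //  F D, T (B \lor B).
      branch 2.1 (add T D, F (B \lor B)):
        × closes — contains both D and \lnot D.
      branch 2.2 (add F D, T (B \lor B)):
        T (B \lor B): β-rule — branch into T B  //  T B.
          branch 2.2.1 (add T B):
            ○ open, literals {A=true, B=true, D=false}.
          branch 2.2.2 (add T B):
            ○ open, literals {A=true, B=true, D=false}.
1 branch closed, 4 open.
Each open branch fixes some atoms; the unmentioned ones are free. Counting distinct full assignments: branch {A=true, B=true, D=false} (C) contributes 2 new; branch {A=true, C=true, D=false} (B) contributes 1 new; branch {A=true, B=true, D=false} (C) contributes 0 new; branch {A=true, B=true, D=false} (C) contributes 0 new. Total: 3.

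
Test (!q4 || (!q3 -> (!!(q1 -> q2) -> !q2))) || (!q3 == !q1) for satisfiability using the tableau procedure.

Initial set: {((!q4 || (!q3 -> (!!(q1 -> q2) -> !q2))) || (!q3 == !q1))}.
((!q4 || (!q3 -> (!!(q1 -> q2) -> !q2))) || (!q3 == !q1)): β-rule — branch into (!q4 || (!q3 -> (!!(q1 -> q2) -> !q2)))  //  (!q3 == !q1).
  branch 1 (add (!q4 || (!q3 -> (!!(q1 -> q2) -> !q2)))):
    (!q4 || (!q3 -> (!!(q1 -> q2) -> !q2))): β-rule — branch into !q4  //  (!q3 -> (!!(q1 -> q2) -> !q2)).
      branch 1.1 (add !q4):
        ○ open, literals {q4=F}.
      branch 1.2 (add (!q3 -> (!!(q1 -> q2) -> !q2))):
        (!q3 -> (!!(q1 -> q2) -> !q2)): β-rule — branch into !!q3  //  (!!(q1 -> q2) -> !q2).
          branch 1.2.1 (add !!q3):
            ○ open, literals {q3=T}.
          branch 1.2.2 (add (!!(q1 -> q2) -> !q2)):
            (!!(q1 -> q2) -> !q2): β-rule — branch into !!!(q1 -> q2)  //  !q2.
              branch 1.2.2.1 (add !!!(q1 -> q2)):
                !!!(q1 -> q2): drop double negation, giving !(q1 -> q2).
                !(q1 -> q2): α-rule — add q1, !q2.
                ○ open, literals {q1=T, q2=F}.
              branch 1.2.2.2 (add !q2):
                ○ open, literals {q2=F}.
  branch 2 (add (!q3 == !q1)):
    (!q3 == !q1): β-rule — branch into !q3, !q1  //  !!q3, !!q1.
      branch 2.1 (add !q3, !q1):
        ○ open, literals {q1=F, q3=F}.
      branch 2.2 (add !!q3, !!q1):
        ○ open, literals {q1=T, q3=T}.
0 branches closed, 6 open.
An open branch gives a satisfying assignment: q4=F.

Satisfiable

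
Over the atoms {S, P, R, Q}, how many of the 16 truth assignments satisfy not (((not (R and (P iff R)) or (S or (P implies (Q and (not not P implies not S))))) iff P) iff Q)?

Initial set: {not (((not (R and (P iff R)) or (S or (P implies (Q and (not not P implies not S))))) iff P) iff Q)}.
not (((not (R and (P iff R)) or (S or (P implies (Q and (not not P implies not S))))) iff P) iff Q): β-rule — branch into ((not (R and (P iff R)) or (S or (P implies (Q and (not not P implies not S))))) iff P), not Q  //  not ((not (R and (P iff R)) or (S or (P implies (Q and (not not P implies not S))))) iff P), Q.
  branch 1 (add ((not (R and (P iff R)) or (S or (P implies (Q and (not not P implies not S))))) iff P), not Q):
    ((not (R and (P iff R)) or (S or (P implies (Q and (not not P implies not S))))) iff P): β-rule — branch into (not (R and (P iff R)) or (S or (P implies (Q and (not not P implies not S))))), P  //  not (not (R and (P iff R)) or (S or (P implies (Q and (not not P implies not S))))), not P.
      branch 1.1 (add (not (R and (P iff R)) or (S or (P implies (Q and (not not P implies not S))))), P):
        (not (R and (P iff R)) or (S or (P implies (Q and (not not P implies not S))))): β-rule — branch into not (R and (P iff R))  //  (S or (P implies (Q and (not not P implies not S)))).
          branch 1.1.1 (add not (R and (P iff R))):
            not (R and (P iff R)): β-rule — branch into not R  //  not (P iff R).
              branch 1.1.1.1 (add not R):
                ○ open, literals {P=1, Q=0, R=0}.
              branch 1.1.1.2 (add not (P iff R)):
                not (P iff R): β-rule — branch into P, not R  //  not P, R.
                  branch 1.1.1.2.1 (add P, not R):
                    ○ open, literals {P=1, Q=0, R=0}.
                  branch 1.1.1.2.2 (add not P, R):
                    × closes — contains both P and not P.
          branch 1.1.2 (add (S or (P implies (Q and (not not P implies not S))))):
            (S or (P implies (Q and (not not P implies not S)))): β-rule — branch into S  //  (P implies (Q and (not not P implies not S))).
              branch 1.1.2.1 (add S):
                ○ open, literals {P=1, Q=0, S=1}.
              branch 1.1.2.2 (add (P implies (Q and (not not P implies not S)))):
                (P implies (Q and (not not P implies not S))): β-rule — branch into not P  //  (Q and (not not P implies not S)).
                  branch 1.1.2.2.1 (add not P):
                    × closes — contains both P and not P.
                  branch 1.1.2.2.2 (add (Q and (not not P implies not S))):
                    (Q and (not not P implies not S)): α-rule — add Q, (not not P implies not S).
                    × closes — contains both Q and not Q.
      branch 1.2 (add not (not (R and (P iff R)) or (S or (P implies (Q and (not not P implies not S))))), not P):
        not (not (R and (P iff R)) or (S or (P implies (Q and (not not P implies not S))))): α-rule — add not not (R and (P iff R)), not (S or (P implies (Q and (not not P implies not S)))).
        not not (R and (P iff R)): α-rule — add R, (P iff R).
        not (S or (P implies (Q and (not not P implies not S)))): α-rule — add not S, not (P implies (Q and (not not P implies not S))).
        not (P implies (Q and (not not P implies not S))): α-rule — add P, not (Q and (not not P implies not S)).
        × closes — contains both P and not P.
  branch 2 (add not ((not (R and (P iff R)) or (S or (P implies (Q and (not not P implies not S))))) iff P), Q):
    not ((not (R and (P iff R)) or (S or (P implies (Q and (not not P implies not S))))) iff P): β-rule — branch into (not (R and (P iff R)) or (S or (P implies (Q and (not not P implies not S))))), not P  //  not (not (R and (P iff R)) or (S or (P implies (Q and (not not P implies not S))))), P.
      branch 2.1 (add (not (R and (P iff R)) or (S or (P implies (Q and (not not P implies not S))))), not P):
        (not (R and (P iff R)) or (S or (P implies (Q and (not not P implies not S))))): β-rule — branch into not (R and (P iff R))  //  (S or (P implies (Q and (not not P implies not S)))).
          branch 2.1.1 (add not (R and (P iff R))):
            not (R and (P iff R)): β-rule — branch into not R  //  not (P iff R).
              branch 2.1.1.1 (add not R):
                ○ open, literals {P=0, Q=1, R=0}.
              branch 2.1.1.2 (add not (P iff R)):
                not (P iff R): β-rule — branch into P, not R  //  not P, R.
                  branch 2.1.1.2.1 (add P, not R):
                    × closes — contains both P and not P.
                  branch 2.1.1.2.2 (add not P, R):
                    ○ open, literals {P=0, Q=1, R=1}.
          branch 2.1.2 (add (S or (P implies (Q and (not not P implies not S))))):
            (S or (P implies (Q and (not not P implies not S)))): β-rule — branch into S  //  (P implies (Q and (not not P implies not S))).
              branch 2.1.2.1 (add S):
                ○ open, literals {P=0, Q=1, S=1}.
              branch 2.1.2.2 (add (P implies (Q and (not not P implies not S)))):
                (P implies (Q and (not not P implies not S))): β-rule — branch into not P  //  (Q and (not not P implies not S)).
                  branch 2.1.2.2.1 (add not P):
                    ○ open, literals {P=0, Q=1}.
                  branch 2.1.2.2.2 (add (Q and (not not P implies not S))):
                    (Q and (not not P implies not S)): α-rule — add Q, (not not P implies not S).
                    (not not P implies not S): β-rule — branch into not not not P  //  not S.
                      branch 2.1.2.2.2.1 (add not not not P):
                        not not not P: drop double negation, giving not P.
                        ○ open, literals {P=0, Q=1}.
                      branch 2.1.2.2.2.2 (add not S):
                        ○ open, literals {P=0, Q=1, S=0}.
      branch 2.2 (add not (not (R and (P iff R)) or (S or (P implies (Q and (not not P implies not S))))), P):
        not (not (R and (P iff R)) or (S or (P implies (Q and (not not P implies not S))))): α-rule — add not not (R and (P iff R)), not (S or (P implies (Q and (not not P implies not S)))).
        not not (R and (P iff R)): α-rule — add R, (P iff R).
        not (S or (P implies (Q and (not not P implies not S)))): α-rule — add not S, not (P implies (Q and (not not P implies not S))).
        not (P implies (Q and (not not P implies not S))): α-rule — add P, not (Q and (not not P implies not S)).
        (P iff R): β-rule — branch into P, R  //  not P, not R.
          branch 2.2.1 (add P, R):
            not (Q and (not not P implies not S)): β-rule — branch into not Q  //  not (not not P implies not S).
              branch 2.2.1.1 (add not Q):
                × closes — contains both Q and not Q.
              branch 2.2.1.2 (add not (not not P implies not S)):
                not (not not P implies not S): α-rule — add not not P, not not S.
                × closes — contains both S and not S.
          branch 2.2.2 (add not P, not R):
            × closes — contains both P and not P.
8 branches closed, 9 open.
Each open branch fixes some atoms; the unmentioned ones are free. Counting distinct full assignments: branch {P=1, Q=0, R=0} (S) contributes 2 new; branch {P=1, Q=0, R=0} (S) contributes 0 new; branch {P=1, Q=0, S=1} (R) contributes 1 new; branch {P=0, Q=1, R=0} (S) contributes 2 new; branch {P=0, Q=1, R=1} (S) contributes 2 new; branch {P=0, Q=1, S=1} (R) contributes 0 new; branch {P=0, Q=1} (S, R) contributes 0 new; branch {P=0, Q=1} (S, R) contributes 0 new; branch {P=0, Q=1, S=0} (R) contributes 0 new. Total: 7.

7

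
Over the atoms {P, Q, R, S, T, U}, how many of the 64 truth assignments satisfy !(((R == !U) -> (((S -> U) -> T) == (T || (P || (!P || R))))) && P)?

38

Initial set: {!(((R == !U) -> (((S -> U) -> T) == (T || (P || (!P || R))))) && P)}.
!(((R == !U) -> (((S -> U) -> T) == (T || (P || (!P || R))))) && P): β-rule — branch into !((R == !U) -> (((S -> U) -> T) == (T || (P || (!P || R)))))  //  !P.
  branch 1 (add !((R == !U) -> (((S -> U) -> T) == (T || (P || (!P || R)))))):
    !((R == !U) -> (((S -> U) -> T) == (T || (P || (!P || R))))): α-rule — add (R == !U), !(((S -> U) -> T) == (T || (P || (!P || R)))).
    (R == !U): β-rule — branch into R, !U  //  !R, !!U.
      branch 1.1 (add R, !U):
        !(((S -> U) -> T) == (T || (P || (!P || R)))): β-rule — branch into ((S -> U) -> T), !(T || (P || (!P || R)))  //  !((S -> U) -> T), (T || (P || (!P || R))).
          branch 1.1.1 (add ((S -> U) -> T), !(T || (P || (!P || R)))):
            !(T || (P || (!P || R))): α-rule — add !T, !(P || (!P || R)).
            !(P || (!P || R)): α-rule — add !P, !(!P || R).
            !(!P || R): α-rule — add !!P, !R.
            × closes — contains both P and !P.
          branch 1.1.2 (add !((S -> U) -> T), (T || (P || (!P || R)))):
            !((S -> U) -> T): α-rule — add (S -> U), !T.
            (T || (P || (!P || R))): β-rule — branch into T  //  (P || (!P || R)).
              branch 1.1.2.1 (add T):
                × closes — contains both T and !T.
              branch 1.1.2.2 (add (P || (!P || R))):
                (S -> U): β-rule — branch into !S  //  U.
                  branch 1.1.2.2.1 (add !S):
                    (P || (!P || R)): β-rule — branch into P  //  (!P || R).
                      branch 1.1.2.2.1.1 (add P):
                        ○ open, literals {P=1, R=1, S=0, T=0, U=0}.
                      branch 1.1.2.2.1.2 (add (!P || R)):
                        (!P || R): β-rule — branch into !P  //  R.
                          branch 1.1.2.2.1.2.1 (add !P):
                            ○ open, literals {P=0, R=1, S=0, T=0, U=0}.
                          branch 1.1.2.2.1.2.2 (add R):
                            ○ open, literals {R=1, S=0, T=0, U=0}.
                  branch 1.1.2.2.2 (add U):
                    × closes — contains both U and !U.
      branch 1.2 (add !R, !!U):
        !(((S -> U) -> T) == (T || (P || (!P || R)))): β-rule — branch into ((S -> U) -> T), !(T || (P || (!P || R)))  //  !((S -> U) -> T), (T || (P || (!P || R))).
          branch 1.2.1 (add ((S -> U) -> T), !(T || (P || (!P || R)))):
            !(T || (P || (!P || R))): α-rule — add !T, !(P || (!P || R)).
            !(P || (!P || R)): α-rule — add !P, !(!P || R).
            !(!P || R): α-rule — add !!P, !R.
            × closes — contains both P and !P.
          branch 1.2.2 (add !((S -> U) -> T), (T || (P || (!P || R)))):
            !((S -> U) -> T): α-rule — add (S -> U), !T.
            (T || (P || (!P || R))): β-rule — branch into T  //  (P || (!P || R)).
              branch 1.2.2.1 (add T):
                × closes — contains both T and !T.
              branch 1.2.2.2 (add (P || (!P || R))):
                (S -> U): β-rule — branch into !S  //  U.
                  branch 1.2.2.2.1 (add !S):
                    (P || (!P || R)): β-rule — branch into P  //  (!P || R).
                      branch 1.2.2.2.1.1 (add P):
                        ○ open, literals {P=1, R=0, S=0, T=0, U=1}.
                      branch 1.2.2.2.1.2 (add (!P || R)):
                        (!P || R): β-rule — branch into !P  //  R.
                          branch 1.2.2.2.1.2.1 (add !P):
                            ○ open, literals {P=0, R=0, S=0, T=0, U=1}.
                          branch 1.2.2.2.1.2.2 (add R):
                            × closes — contains both R and !R.
                  branch 1.2.2.2.2 (add U):
                    (P || (!P || R)): β-rule — branch into P  //  (!P || R).
                      branch 1.2.2.2.2.1 (add P):
                        ○ open, literals {P=1, R=0, T=0, U=1}.
                      branch 1.2.2.2.2.2 (add (!P || R)):
                        (!P || R): β-rule — branch into !P  //  R.
                          branch 1.2.2.2.2.2.1 (add !P):
                            ○ open, literals {P=0, R=0, T=0, U=1}.
                          branch 1.2.2.2.2.2.2 (add R):
                            × closes — contains both R and !R.
  branch 2 (add !P):
    ○ open, literals {P=0}.
7 branches closed, 8 open.
Each open branch fixes some atoms; the unmentioned ones are free. Counting distinct full assignments: branch {P=1, R=1, S=0, T=0, U=0} (Q) contributes 2 new; branch {P=0, R=1, S=0, T=0, U=0} (Q) contributes 2 new; branch {R=1, S=0, T=0, U=0} (P, Q) contributes 0 new; branch {P=1, R=0, S=0, T=0, U=1} (Q) contributes 2 new; branch {P=0, R=0, S=0, T=0, U=1} (Q) contributes 2 new; branch {P=1, R=0, T=0, U=1} (Q, S) contributes 2 new; branch {P=0, R=0, T=0, U=1} (Q, S) contributes 2 new; branch {P=0} (Q, R, S, T, U) contributes 26 new. Total: 38.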